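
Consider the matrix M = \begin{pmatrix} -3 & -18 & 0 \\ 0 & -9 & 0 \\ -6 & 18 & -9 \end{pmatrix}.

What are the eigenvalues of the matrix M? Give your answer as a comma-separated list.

The characteristic polynomial is p(μ) = det(μI - M).
Expanding the 3×3 determinant: p(μ) = μ^3 + 21μ^2 + 135μ + 243.
Since p(-3) = 0, μ = -3 is a root.
Dividing by (μ + 3) leaves μ^2 + 18μ + 81.
The quadratic factor is (μ + 9)^2.
Eigenvalues: -9, -9, -3.

-9, -9, -3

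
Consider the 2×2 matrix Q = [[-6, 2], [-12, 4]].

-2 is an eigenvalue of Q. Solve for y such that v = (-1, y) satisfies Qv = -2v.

-2

We need (Q + 2I)v = 0.
Q + 2I = [[-4, 2], [-12, 6]].
Row 1: (-4)·-1 + (2)·y = 0
Row 2: (-12)·-1 + (6)·y = 0
Solving gives y = -2.
Check: Q·(-1, -2) = (2, 4) = -2·(-1, -2).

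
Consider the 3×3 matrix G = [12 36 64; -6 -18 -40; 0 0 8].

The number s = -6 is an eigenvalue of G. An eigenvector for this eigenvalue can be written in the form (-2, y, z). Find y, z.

1, 0

We need (G + 6I)v = 0.
G + 6I = [[18, 36, 64], [-6, -12, -40], [0, 0, 14]].
Row 1: (18)·-2 + (36)·y + (64)·z = 0
Row 2: (-6)·-2 + (-12)·y + (-40)·z = 0
Row 3: (0)·-2 + (0)·y + (14)·z = 0
Solving gives y = 1, z = 0.
Check: G·(-2, 1, 0) = (12, -6, 0) = -6·(-2, 1, 0).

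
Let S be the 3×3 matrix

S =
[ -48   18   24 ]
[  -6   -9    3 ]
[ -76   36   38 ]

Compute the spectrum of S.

The characteristic polynomial is p(λ) = det(λI - S).
Cofactor expansion gives p(λ) = λ^3 + 19λ^2 + 90λ.
Rational-root test: λ = -10 gives p(-10) = 0.
Dividing by (λ + 10) leaves λ^2 + 9λ.
The quadratic factors as (λ + 9)·λ.
Eigenvalues: -10, -9, 0.

-10, -9, 0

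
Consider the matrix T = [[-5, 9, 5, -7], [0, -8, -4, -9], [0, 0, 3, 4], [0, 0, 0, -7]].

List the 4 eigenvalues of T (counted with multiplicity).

T is upper triangular, so its eigenvalues are the diagonal entries.
Diagonal: -5, -8, 3, -7.

-8, -7, -5, 3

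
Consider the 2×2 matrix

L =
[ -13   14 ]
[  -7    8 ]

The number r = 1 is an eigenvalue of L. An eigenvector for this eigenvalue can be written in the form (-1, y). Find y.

-1

We need (L - 1I)v = 0.
L - 1I = [[-14, 14], [-7, 7]].
Row 1: (-14)·-1 + (14)·y = 0
Row 2: (-7)·-1 + (7)·y = 0
Solving gives y = -1.
Check: L·(-1, -1) = (-1, -1) = 1·(-1, -1).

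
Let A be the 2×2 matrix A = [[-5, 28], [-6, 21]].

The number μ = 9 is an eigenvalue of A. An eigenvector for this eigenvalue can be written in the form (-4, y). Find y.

-2

We need (A - 9I)v = 0.
A - 9I = [[-14, 28], [-6, 12]].
Row 1: (-14)·-4 + (28)·y = 0
Row 2: (-6)·-4 + (12)·y = 0
Solving gives y = -2.
Check: A·(-4, -2) = (-36, -18) = 9·(-4, -2).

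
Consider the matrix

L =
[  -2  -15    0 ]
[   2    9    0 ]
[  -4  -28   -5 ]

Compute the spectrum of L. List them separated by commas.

-5, 3, 4

Compute the characteristic polynomial p(μ) = det(μI - L).
Expanding the 3×3 determinant: p(μ) = μ^3 - 2μ^2 - 23μ + 60.
Since p(4) = 0, μ = 4 is a root.
Factor out (μ - 4): p(μ) = (μ - 4)·(μ^2 + 2μ - 15).
The quadratic factors as (μ + 5)·(μ - 3).
Eigenvalues: -5, 3, 4.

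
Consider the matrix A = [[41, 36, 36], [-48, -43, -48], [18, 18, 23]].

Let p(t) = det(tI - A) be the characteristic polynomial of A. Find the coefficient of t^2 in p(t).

-21

The coefficient of t^2 of det(tI - A) is −trace(A).
trace(A) = (41) + (-43) + (23) = 21, so the coefficient is -21.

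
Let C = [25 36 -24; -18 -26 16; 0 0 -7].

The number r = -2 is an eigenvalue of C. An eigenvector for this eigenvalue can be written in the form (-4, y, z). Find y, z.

We need (C + 2I)v = 0.
C + 2I = [[27, 36, -24], [-18, -24, 16], [0, 0, -5]].
Row 1: (27)·-4 + (36)·y + (-24)·z = 0
Row 2: (-18)·-4 + (-24)·y + (16)·z = 0
Row 3: (0)·-4 + (0)·y + (-5)·z = 0
Solving gives y = 3, z = 0.
Check: C·(-4, 3, 0) = (8, -6, 0) = -2·(-4, 3, 0).

3, 0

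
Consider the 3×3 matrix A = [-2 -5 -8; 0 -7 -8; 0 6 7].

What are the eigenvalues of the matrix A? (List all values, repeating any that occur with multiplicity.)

-2, -1, 1

Set up det(λI - A) = 0.
Expanding along the first row, p(λ) = λ^3 + 2λ^2 - λ - 2.
Since p(-2) = 0, λ = -2 is a root.
Dividing by (λ + 2) leaves λ^2 - 1.
The quadratic factors as (λ + 1)·(λ - 1).
Eigenvalues: -2, -1, 1.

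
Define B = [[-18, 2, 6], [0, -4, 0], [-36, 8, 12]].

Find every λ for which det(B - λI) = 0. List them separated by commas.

-6, -4, 0

Compute the characteristic polynomial p(t) = det(tI - B).
Cofactor expansion gives p(t) = t^3 + 10t^2 + 24t.
Rational-root test: t = 0 gives p(0) = 0.
Factor out t: p(t) = t·(t^2 + 10t + 24).
The quadratic factors as (t + 6)·(t + 4).
Eigenvalues: -6, -4, 0.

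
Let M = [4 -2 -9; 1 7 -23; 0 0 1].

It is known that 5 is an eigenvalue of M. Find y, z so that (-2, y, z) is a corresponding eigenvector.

We need (M - 5I)v = 0.
M - 5I = [[-1, -2, -9], [1, 2, -23], [0, 0, -4]].
Row 1: (-1)·-2 + (-2)·y + (-9)·z = 0
Row 2: (1)·-2 + (2)·y + (-23)·z = 0
Row 3: (0)·-2 + (0)·y + (-4)·z = 0
Solving gives y = 1, z = 0.
Check: M·(-2, 1, 0) = (-10, 5, 0) = 5·(-2, 1, 0).

1, 0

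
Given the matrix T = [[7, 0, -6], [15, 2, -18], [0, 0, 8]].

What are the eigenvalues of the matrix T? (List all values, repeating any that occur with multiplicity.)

Compute the characteristic polynomial p(t) = det(tI - T).
Cofactor expansion gives p(t) = t^3 - 17t^2 + 86t - 112.
Since p(2) = 0, t = 2 is a root.
Factor out (t - 2): p(t) = (t - 2)·(t^2 - 15t + 56).
The quadratic factors as (t - 7)·(t - 8).
Eigenvalues: 2, 7, 8.

2, 7, 8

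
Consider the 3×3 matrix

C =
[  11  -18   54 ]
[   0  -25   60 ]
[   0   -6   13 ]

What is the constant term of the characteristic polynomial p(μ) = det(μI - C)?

p(0) = det(0·I − C) = det(−C) = (−1)^3·det(C).
det(C) = 385, so p(0) = -385.

-385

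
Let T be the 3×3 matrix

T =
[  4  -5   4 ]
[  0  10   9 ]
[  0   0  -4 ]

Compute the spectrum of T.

T is upper triangular, so its eigenvalues are the diagonal entries.
Diagonal: 4, 10, -4.

-4, 4, 10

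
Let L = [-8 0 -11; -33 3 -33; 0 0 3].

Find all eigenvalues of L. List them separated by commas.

-8, 3, 3

The characteristic polynomial is p(r) = det(rI - L).
Expanding along the first row, p(r) = r^3 + 2r^2 - 39r + 72.
Since p(3) = 0, r = 3 is a root.
Dividing by (r - 3) leaves r^2 + 5r - 24.
The quadratic factors as (r + 8)·(r - 3).
Eigenvalues: -8, 3, 3.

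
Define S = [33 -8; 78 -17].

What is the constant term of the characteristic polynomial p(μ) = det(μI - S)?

p(0) = det(0·I − S) = det(−S) = (−1)^2·det(S).
det(S) = 63, so p(0) = 63.

63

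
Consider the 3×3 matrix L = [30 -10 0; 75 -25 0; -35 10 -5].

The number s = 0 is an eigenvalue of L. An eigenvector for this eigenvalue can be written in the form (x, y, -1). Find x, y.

1, 3

We need (L)v = 0.
L = [[30, -10, 0], [75, -25, 0], [-35, 10, -5]].
Row 1: (30)·x + (-10)·y + (0)·-1 = 0
Row 2: (75)·x + (-25)·y + (0)·-1 = 0
Row 3: (-35)·x + (10)·y + (-5)·-1 = 0
Solving gives x = 1, y = 3.
Check: L·(1, 3, -1) = (0, 0, 0) = 0·(1, 3, -1).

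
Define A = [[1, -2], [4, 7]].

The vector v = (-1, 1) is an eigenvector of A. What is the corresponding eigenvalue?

3

Compute Av: A·(-1, 1) = (-3, 3).
Since Av = λv, compare component 1: -3 = λ·-1, so λ = 3.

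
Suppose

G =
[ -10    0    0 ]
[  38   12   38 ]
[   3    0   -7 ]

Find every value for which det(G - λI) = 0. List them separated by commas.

-10, -7, 12

Set up det(lambda·I - G) = 0.
Expanding along the first row, p(lambda) = lambda^3 + 5·lambda^2 - 134·lambda - 840.
Since p(-7) = 0, lambda = -7 is a root.
Factor out (lambda + 7): p(lambda) = (lambda + 7)·(lambda^2 - 2·lambda - 120).
The quadratic factors as (lambda + 10)·(lambda - 12).
Eigenvalues: -10, -7, 12.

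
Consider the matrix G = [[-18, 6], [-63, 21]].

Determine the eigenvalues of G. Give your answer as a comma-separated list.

0, 3

det(G - μI) = (-18 - μ)(21 - μ) - (6)·(-63) = μ^2 - 3μ.
This factors as μ·(μ - 3) = 0.
Eigenvalues: 0, 3.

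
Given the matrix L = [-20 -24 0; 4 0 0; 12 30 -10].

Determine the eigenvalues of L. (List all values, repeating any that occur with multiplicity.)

-12, -10, -8

The characteristic polynomial is p(t) = det(tI - L).
Cofactor expansion gives p(t) = t^3 + 30t^2 + 296t + 960.
Rational-root test: t = -8 gives p(-8) = 0.
Factor out (t + 8): p(t) = (t + 8)·(t^2 + 22t + 120).
The quadratic factors as (t + 12)·(t + 10).
Eigenvalues: -12, -10, -8.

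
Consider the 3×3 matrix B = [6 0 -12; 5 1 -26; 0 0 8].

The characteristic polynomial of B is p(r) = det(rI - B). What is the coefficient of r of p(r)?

p(r) = r^3 - 15r^2 + 62r - 48.
The coefficient of r is 62.

62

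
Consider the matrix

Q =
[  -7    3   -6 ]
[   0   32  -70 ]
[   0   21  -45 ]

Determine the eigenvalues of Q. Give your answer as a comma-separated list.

-10, -7, -3

Set up det(sI - Q) = 0.
Cofactor expansion gives p(s) = s^3 + 20s^2 + 121s + 210.
Rational-root test: s = -3 gives p(-3) = 0.
Factor out (s + 3): p(s) = (s + 3)·(s^2 + 17s + 70).
The quadratic factors as (s + 10)·(s + 7).
Eigenvalues: -10, -7, -3.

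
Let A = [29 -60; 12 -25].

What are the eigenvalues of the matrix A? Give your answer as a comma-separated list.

-1, 5

det(A - λI) = (29 - λ)(-25 - λ) - (-60)·(12) = λ^2 - 4λ - 5.
This factors as (λ + 1)·(λ - 5) = 0.
Eigenvalues: -1, 5.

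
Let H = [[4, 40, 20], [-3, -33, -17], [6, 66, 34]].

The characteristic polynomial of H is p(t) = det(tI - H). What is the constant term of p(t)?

0

p(t) = t^3 - 5t^2 + 4t.
The constant term is 0.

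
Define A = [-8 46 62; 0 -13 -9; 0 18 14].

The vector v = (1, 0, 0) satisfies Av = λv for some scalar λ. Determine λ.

Compute Av: A·(1, 0, 0) = (-8, 0, 0).
Since Av = λv, compare component 1: -8 = λ·1, so λ = -8.

-8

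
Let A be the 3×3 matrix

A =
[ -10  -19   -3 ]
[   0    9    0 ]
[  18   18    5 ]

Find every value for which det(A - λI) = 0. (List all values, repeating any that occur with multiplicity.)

-4, -1, 9

Set up det(rI - A) = 0.
Cofactor expansion gives p(r) = r^3 - 4r^2 - 41r - 36.
Since p(-1) = 0, r = -1 is a root.
Dividing by (r + 1) leaves r^2 - 5r - 36.
The quadratic factors as (r + 4)·(r - 9).
Eigenvalues: -4, -1, 9.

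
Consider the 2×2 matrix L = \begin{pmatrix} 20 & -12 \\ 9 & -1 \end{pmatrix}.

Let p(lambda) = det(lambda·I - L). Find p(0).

p(0) = det(0·I − L) = det(−L) = (−1)^2·det(L).
det(L) = 88, so p(0) = 88.

88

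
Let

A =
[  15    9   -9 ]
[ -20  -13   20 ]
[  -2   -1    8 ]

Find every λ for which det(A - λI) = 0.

-3, 6, 7

Set up det(tI - A) = 0.
Cofactor expansion gives p(t) = t^3 - 10t^2 + 3t + 126.
Rational-root test: t = -3 gives p(-3) = 0.
Factor out (t + 3): p(t) = (t + 3)·(t^2 - 13t + 42).
The quadratic factors as (t - 6)·(t - 7).
Eigenvalues: -3, 6, 7.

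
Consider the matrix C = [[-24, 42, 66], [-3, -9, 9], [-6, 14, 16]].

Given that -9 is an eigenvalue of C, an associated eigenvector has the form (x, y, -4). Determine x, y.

We need (C + 9I)v = 0.
C + 9I = [[-15, 42, 66], [-3, 0, 9], [-6, 14, 25]].
Row 1: (-15)·x + (42)·y + (66)·-4 = 0
Row 2: (-3)·x + (0)·y + (9)·-4 = 0
Row 3: (-6)·x + (14)·y + (25)·-4 = 0
Solving gives x = -12, y = 2.
Check: C·(-12, 2, -4) = (108, -18, 36) = -9·(-12, 2, -4).

-12, 2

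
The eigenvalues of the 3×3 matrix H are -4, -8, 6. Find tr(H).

trace(H) is the sum of the eigenvalues: (-4) + (-8) + (6) = -6.

-6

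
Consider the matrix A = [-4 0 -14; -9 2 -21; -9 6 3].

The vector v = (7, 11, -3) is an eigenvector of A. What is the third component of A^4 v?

-48

First find the eigenvalue: Av = (14, 22, -6) = 2·(7, 11, -3), so λ = 2.
Then A^4 v = λ^4·v = 2^4·(7, 11, -3) = 16·(7, 11, -3) = (112, 176, -48).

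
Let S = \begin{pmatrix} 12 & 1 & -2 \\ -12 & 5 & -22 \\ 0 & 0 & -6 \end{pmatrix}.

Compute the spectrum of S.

The characteristic polynomial is p(λ) = det(λI - S).
Expanding the 3×3 determinant: p(λ) = λ^3 - 11λ^2 - 30λ + 432.
Since p(8) = 0, λ = 8 is a root.
Factor out (λ - 8): p(λ) = (λ - 8)·(λ^2 - 3λ - 54).
The quadratic factors as (λ + 6)·(λ - 9).
Eigenvalues: -6, 8, 9.

-6, 8, 9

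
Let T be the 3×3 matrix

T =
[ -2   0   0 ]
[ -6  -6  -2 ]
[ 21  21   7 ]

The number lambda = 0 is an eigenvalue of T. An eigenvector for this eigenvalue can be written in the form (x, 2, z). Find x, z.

We need (T)v = 0.
T = [[-2, 0, 0], [-6, -6, -2], [21, 21, 7]].
Row 1: (-2)·x + (0)·2 + (0)·z = 0
Row 2: (-6)·x + (-6)·2 + (-2)·z = 0
Row 3: (21)·x + (21)·2 + (7)·z = 0
Solving gives x = 0, z = -6.
Check: T·(0, 2, -6) = (0, 0, 0) = 0·(0, 2, -6).

0, -6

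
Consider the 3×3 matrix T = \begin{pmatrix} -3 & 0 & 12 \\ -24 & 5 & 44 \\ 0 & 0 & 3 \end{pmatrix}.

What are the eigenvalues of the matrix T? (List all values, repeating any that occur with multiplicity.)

The characteristic polynomial is p(lambda) = det(lambda·I - T).
Expanding the 3×3 determinant: p(lambda) = lambda^3 - 5·lambda^2 - 9·lambda + 45.
Try lambda = -3: p(-3) = 0, so -3 is a root.
Dividing by (lambda + 3) leaves lambda^2 - 8·lambda + 15.
The quadratic factors as (lambda - 3)·(lambda - 5).
Eigenvalues: -3, 3, 5.

-3, 3, 5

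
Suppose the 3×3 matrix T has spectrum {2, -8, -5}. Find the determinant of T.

80

det(T) is the product of the eigenvalues: (2) · (-8) · (-5) = 80.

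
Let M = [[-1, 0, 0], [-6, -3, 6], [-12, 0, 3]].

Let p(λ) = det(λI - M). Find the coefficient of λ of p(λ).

-9

p(λ) = λ^3 + λ^2 - 9λ - 9.
The coefficient of λ is -9.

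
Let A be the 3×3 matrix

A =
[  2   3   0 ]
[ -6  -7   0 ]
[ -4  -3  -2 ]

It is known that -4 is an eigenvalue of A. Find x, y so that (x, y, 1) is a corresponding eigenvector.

We need (A + 4I)v = 0.
A + 4I = [[6, 3, 0], [-6, -3, 0], [-4, -3, 2]].
Row 1: (6)·x + (3)·y + (0)·1 = 0
Row 2: (-6)·x + (-3)·y + (0)·1 = 0
Row 3: (-4)·x + (-3)·y + (2)·1 = 0
Solving gives x = -1, y = 2.
Check: A·(-1, 2, 1) = (4, -8, -4) = -4·(-1, 2, 1).

-1, 2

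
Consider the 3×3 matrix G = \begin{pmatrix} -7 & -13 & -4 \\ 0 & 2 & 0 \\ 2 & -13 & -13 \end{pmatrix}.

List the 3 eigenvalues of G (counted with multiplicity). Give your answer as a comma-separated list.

Compute the characteristic polynomial p(lambda) = det(lambda·I - G).
Expanding the 3×3 determinant: p(lambda) = lambda^3 + 18·lambda^2 + 59·lambda - 198.
Try lambda = 2: p(2) = 0, so 2 is a root.
Factor out (lambda - 2): p(lambda) = (lambda - 2)·(lambda^2 + 20·lambda + 99).
The quadratic factors as (lambda + 11)·(lambda + 9).
Eigenvalues: -11, -9, 2.

-11, -9, 2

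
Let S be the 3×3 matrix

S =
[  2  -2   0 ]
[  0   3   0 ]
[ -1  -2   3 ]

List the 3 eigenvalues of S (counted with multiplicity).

2, 3, 3

Compute the characteristic polynomial p(μ) = det(μI - S).
Expanding along the first row, p(μ) = μ^3 - 8μ^2 + 21μ - 18.
Since p(2) = 0, μ = 2 is a root.
Dividing by (μ - 2) leaves μ^2 - 6μ + 9.
The quadratic factor is (μ - 3)^2.
Eigenvalues: 2, 3, 3.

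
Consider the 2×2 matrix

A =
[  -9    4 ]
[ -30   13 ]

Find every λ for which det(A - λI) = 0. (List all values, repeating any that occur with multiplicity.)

det(A - λI) = (-9 - λ)(13 - λ) - (4)·(-30) = λ^2 - 4λ + 3.
This factors as (λ - 1)·(λ - 3) = 0.
Eigenvalues: 1, 3.

1, 3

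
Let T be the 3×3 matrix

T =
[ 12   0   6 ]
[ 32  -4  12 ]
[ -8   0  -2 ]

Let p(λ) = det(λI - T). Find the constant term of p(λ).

p(λ) = λ^3 - 6λ^2 - 16λ + 96.
The constant term is 96.

96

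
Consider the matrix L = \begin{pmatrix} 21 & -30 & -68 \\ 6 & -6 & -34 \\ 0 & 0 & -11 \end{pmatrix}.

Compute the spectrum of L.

-11, 6, 9

The characteristic polynomial is p(μ) = det(μI - L).
Cofactor expansion gives p(μ) = μ^3 - 4μ^2 - 111μ + 594.
Since p(-11) = 0, μ = -11 is a root.
Dividing by (μ + 11) leaves μ^2 - 15μ + 54.
The quadratic factors as (μ - 6)·(μ - 9).
Eigenvalues: -11, 6, 9.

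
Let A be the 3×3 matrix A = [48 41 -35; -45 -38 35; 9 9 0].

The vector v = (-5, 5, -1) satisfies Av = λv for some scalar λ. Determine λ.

Compute Av: A·(-5, 5, -1) = (0, 0, 0).
Since Av = λv, compare component 1: 0 = λ·-5, so λ = 0.

0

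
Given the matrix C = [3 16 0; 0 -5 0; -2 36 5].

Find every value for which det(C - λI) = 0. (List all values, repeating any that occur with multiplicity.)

Compute the characteristic polynomial p(r) = det(rI - C).
Expanding the 3×3 determinant: p(r) = r^3 - 3r^2 - 25r + 75.
Rational-root test: r = 5 gives p(5) = 0.
Dividing by (r - 5) leaves r^2 + 2r - 15.
The quadratic factors as (r + 5)·(r - 3).
Eigenvalues: -5, 3, 5.

-5, 3, 5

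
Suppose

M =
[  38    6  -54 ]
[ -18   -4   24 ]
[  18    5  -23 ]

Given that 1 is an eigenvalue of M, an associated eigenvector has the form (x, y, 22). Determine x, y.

We need (M - 1I)v = 0.
M - 1I = [[37, 6, -54], [-18, -5, 24], [18, 5, -24]].
Row 1: (37)·x + (6)·y + (-54)·22 = 0
Row 2: (-18)·x + (-5)·y + (24)·22 = 0
Row 3: (18)·x + (5)·y + (-24)·22 = 0
Solving gives x = 36, y = -24.
Check: M·(36, -24, 22) = (36, -24, 22) = 1·(36, -24, 22).

36, -24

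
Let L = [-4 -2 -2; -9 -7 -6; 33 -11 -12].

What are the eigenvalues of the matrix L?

The characteristic polynomial is p(r) = det(rI - L).
Expanding the 3×3 determinant: p(r) = r^3 + 23r^2 + 142r + 120.
Rational-root test: r = -10 gives p(-10) = 0.
Dividing by (r + 10) leaves r^2 + 13r + 12.
The quadratic factors as (r + 12)·(r + 1).
Eigenvalues: -12, -10, -1.

-12, -10, -1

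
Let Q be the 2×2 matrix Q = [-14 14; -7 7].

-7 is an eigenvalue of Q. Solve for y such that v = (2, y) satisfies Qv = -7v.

1

We need (Q + 7I)v = 0.
Q + 7I = [[-7, 14], [-7, 14]].
Row 1: (-7)·2 + (14)·y = 0
Row 2: (-7)·2 + (14)·y = 0
Solving gives y = 1.
Check: Q·(2, 1) = (-14, -7) = -7·(2, 1).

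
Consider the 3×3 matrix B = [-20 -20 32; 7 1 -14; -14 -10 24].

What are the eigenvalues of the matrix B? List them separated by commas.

The characteristic polynomial is p(μ) = det(μI - B).
Cofactor expansion gives p(μ) = μ^3 - 5μ^2 - 28μ + 32.
Rational-root test: μ = 1 gives p(1) = 0.
Factor out (μ - 1): p(μ) = (μ - 1)·(μ^2 - 4μ - 32).
The quadratic factors as (μ + 4)·(μ - 8).
Eigenvalues: -4, 1, 8.

-4, 1, 8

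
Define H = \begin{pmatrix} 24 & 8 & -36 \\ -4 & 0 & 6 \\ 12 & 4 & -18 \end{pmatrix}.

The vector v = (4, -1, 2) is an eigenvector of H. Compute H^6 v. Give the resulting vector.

First find the eigenvalue: Hv = (16, -4, 8) = 4·(4, -1, 2), so λ = 4.
Then H^6 v = λ^6·v = 4^6·(4, -1, 2) = 4096·(4, -1, 2) = (16384, -4096, 8192).

(16384, -4096, 8192)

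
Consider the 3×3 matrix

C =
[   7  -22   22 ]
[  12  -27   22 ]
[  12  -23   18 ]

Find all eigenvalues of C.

-5, -4, 7

Set up det(tI - C) = 0.
Cofactor expansion gives p(t) = t^3 + 2t^2 - 43t - 140.
Since p(-4) = 0, t = -4 is a root.
Dividing by (t + 4) leaves t^2 - 2t - 35.
The quadratic factors as (t + 5)·(t - 7).
Eigenvalues: -5, -4, 7.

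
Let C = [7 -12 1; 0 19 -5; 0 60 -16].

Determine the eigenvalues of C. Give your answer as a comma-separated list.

Compute the characteristic polynomial p(μ) = det(μI - C).
Expanding along the first row, p(μ) = μ^3 - 10μ^2 + 17μ + 28.
Try μ = -1: p(-1) = 0, so -1 is a root.
Factor out (μ + 1): p(μ) = (μ + 1)·(μ^2 - 11μ + 28).
The quadratic factors as (μ - 4)·(μ - 7).
Eigenvalues: -1, 4, 7.

-1, 4, 7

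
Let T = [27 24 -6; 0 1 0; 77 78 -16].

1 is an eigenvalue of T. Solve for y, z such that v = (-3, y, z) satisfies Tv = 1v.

We need (T - 1I)v = 0.
T - 1I = [[26, 24, -6], [0, 0, 0], [77, 78, -17]].
Row 1: (26)·-3 + (24)·y + (-6)·z = 0
Row 2: (0)·-3 + (0)·y + (0)·z = 0
Row 3: (77)·-3 + (78)·y + (-17)·z = 0
Solving gives y = 1, z = -9.
Check: T·(-3, 1, -9) = (-3, 1, -9) = 1·(-3, 1, -9).

1, -9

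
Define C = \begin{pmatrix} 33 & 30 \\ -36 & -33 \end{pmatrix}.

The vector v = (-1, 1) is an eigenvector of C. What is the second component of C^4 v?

First find the eigenvalue: Cv = (-3, 3) = 3·(-1, 1), so λ = 3.
Then C^4 v = λ^4·v = 3^4·(-1, 1) = 81·(-1, 1) = (-81, 81).

81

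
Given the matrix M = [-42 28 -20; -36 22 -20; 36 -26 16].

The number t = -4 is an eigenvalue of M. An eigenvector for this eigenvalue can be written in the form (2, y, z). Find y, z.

2, -1

We need (M + 4I)v = 0.
M + 4I = [[-38, 28, -20], [-36, 26, -20], [36, -26, 20]].
Row 1: (-38)·2 + (28)·y + (-20)·z = 0
Row 2: (-36)·2 + (26)·y + (-20)·z = 0
Row 3: (36)·2 + (-26)·y + (20)·z = 0
Solving gives y = 2, z = -1.
Check: M·(2, 2, -1) = (-8, -8, 4) = -4·(2, 2, -1).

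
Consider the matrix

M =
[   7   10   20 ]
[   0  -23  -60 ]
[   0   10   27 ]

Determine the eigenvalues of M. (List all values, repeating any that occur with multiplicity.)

-3, 7, 7

Set up det(λI - M) = 0.
Expanding the 3×3 determinant: p(λ) = λ^3 - 11λ^2 + 7λ + 147.
Try λ = -3: p(-3) = 0, so -3 is a root.
Dividing by (λ + 3) leaves λ^2 - 14λ + 49.
The quadratic factor is (λ - 7)^2.
Eigenvalues: -3, 7, 7.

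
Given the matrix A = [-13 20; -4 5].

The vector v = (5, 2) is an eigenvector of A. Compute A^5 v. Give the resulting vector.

First find the eigenvalue: Av = (-25, -10) = -5·(5, 2), so λ = -5.
Then A^5 v = λ^5·v = (-5)^5·(5, 2) = -3125·(5, 2) = (-15625, -6250).

(-15625, -6250)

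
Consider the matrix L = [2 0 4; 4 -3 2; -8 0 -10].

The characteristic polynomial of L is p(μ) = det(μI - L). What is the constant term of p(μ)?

36

p(μ) = μ^3 + 11μ^2 + 36μ + 36.
The constant term is 36.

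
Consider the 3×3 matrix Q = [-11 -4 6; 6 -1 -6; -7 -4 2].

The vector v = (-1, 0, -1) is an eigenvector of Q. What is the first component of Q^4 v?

-625

First find the eigenvalue: Qv = (5, 0, 5) = -5·(-1, 0, -1), so λ = -5.
Then Q^4 v = λ^4·v = (-5)^4·(-1, 0, -1) = 625·(-1, 0, -1) = (-625, 0, -625).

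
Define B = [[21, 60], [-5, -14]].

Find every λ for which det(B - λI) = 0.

det(B - rI) = (21 - r)(-14 - r) - (60)·(-5) = r^2 - 7r + 6.
This factors as (r - 1)·(r - 6) = 0.
Eigenvalues: 1, 6.

1, 6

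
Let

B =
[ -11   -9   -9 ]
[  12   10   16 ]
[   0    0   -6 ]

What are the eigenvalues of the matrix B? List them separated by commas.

The characteristic polynomial is p(t) = det(tI - B).
Expanding the 3×3 determinant: p(t) = t^3 + 7t^2 + 4t - 12.
Try t = -6: p(-6) = 0, so -6 is a root.
Dividing by (t + 6) leaves t^2 + t - 2.
The quadratic factors as (t + 2)·(t - 1).
Eigenvalues: -6, -2, 1.

-6, -2, 1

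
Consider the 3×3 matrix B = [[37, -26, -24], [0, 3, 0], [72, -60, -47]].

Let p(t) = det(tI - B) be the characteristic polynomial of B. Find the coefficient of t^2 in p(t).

The coefficient of t^2 of det(tI - B) is −trace(B).
trace(B) = (37) + (3) + (-47) = -7, so the coefficient is 7.

7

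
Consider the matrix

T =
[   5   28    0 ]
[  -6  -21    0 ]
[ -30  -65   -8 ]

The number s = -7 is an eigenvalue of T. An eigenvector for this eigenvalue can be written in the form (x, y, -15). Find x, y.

We need (T + 7I)v = 0.
T + 7I = [[12, 28, 0], [-6, -14, 0], [-30, -65, -1]].
Row 1: (12)·x + (28)·y + (0)·-15 = 0
Row 2: (-6)·x + (-14)·y + (0)·-15 = 0
Row 3: (-30)·x + (-65)·y + (-1)·-15 = 0
Solving gives x = 7, y = -3.
Check: T·(7, -3, -15) = (-49, 21, 105) = -7·(7, -3, -15).

7, -3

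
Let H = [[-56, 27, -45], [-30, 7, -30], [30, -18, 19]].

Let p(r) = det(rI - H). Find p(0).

p(0) = det(0·I − H) = det(−H) = (−1)^3·det(H).
det(H) = -968, so p(0) = 968.

968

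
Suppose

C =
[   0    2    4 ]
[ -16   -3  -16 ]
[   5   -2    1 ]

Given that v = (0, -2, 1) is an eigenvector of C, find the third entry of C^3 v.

First find the eigenvalue: Cv = (0, -10, 5) = 5·(0, -2, 1), so λ = 5.
Then C^3 v = λ^3·v = 5^3·(0, -2, 1) = 125·(0, -2, 1) = (0, -250, 125).

125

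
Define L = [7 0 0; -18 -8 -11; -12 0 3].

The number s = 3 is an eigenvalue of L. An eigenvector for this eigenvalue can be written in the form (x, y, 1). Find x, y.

We need (L - 3I)v = 0.
L - 3I = [[4, 0, 0], [-18, -11, -11], [-12, 0, 0]].
Row 1: (4)·x + (0)·y + (0)·1 = 0
Row 2: (-18)·x + (-11)·y + (-11)·1 = 0
Row 3: (-12)·x + (0)·y + (0)·1 = 0
Solving gives x = 0, y = -1.
Check: L·(0, -1, 1) = (0, -3, 3) = 3·(0, -1, 1).

0, -1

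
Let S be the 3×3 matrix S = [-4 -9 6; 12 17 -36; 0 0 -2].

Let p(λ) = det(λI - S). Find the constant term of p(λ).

p(λ) = λ^3 - 11λ^2 + 14λ + 80.
The constant term is 80.

80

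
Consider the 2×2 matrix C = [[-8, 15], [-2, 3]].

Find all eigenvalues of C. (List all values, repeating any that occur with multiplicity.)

-3, -2

det(C - λI) = (-8 - λ)(3 - λ) - (15)·(-2) = λ^2 + 5λ + 6.
This factors as (λ + 3)·(λ + 2) = 0.
Eigenvalues: -3, -2.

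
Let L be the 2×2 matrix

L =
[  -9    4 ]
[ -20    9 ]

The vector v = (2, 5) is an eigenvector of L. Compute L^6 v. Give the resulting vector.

First find the eigenvalue: Lv = (2, 5) = 1·(2, 5), so λ = 1.
Then L^6 v = λ^6·v = 1^6·(2, 5) = 1·(2, 5) = (2, 5).

(2, 5)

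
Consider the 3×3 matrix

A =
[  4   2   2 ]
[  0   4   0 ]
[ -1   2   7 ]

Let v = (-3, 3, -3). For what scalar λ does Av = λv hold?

Compute Av: A·(-3, 3, -3) = (-12, 12, -12).
Since Av = λv, compare component 1: -12 = λ·-3, so λ = 4.

4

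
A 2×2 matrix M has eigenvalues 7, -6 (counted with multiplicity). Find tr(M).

1

trace(M) is the sum of the eigenvalues: (7) + (-6) = 1.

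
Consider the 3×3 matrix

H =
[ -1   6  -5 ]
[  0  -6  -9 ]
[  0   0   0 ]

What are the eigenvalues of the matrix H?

H is upper triangular, so its eigenvalues are the diagonal entries.
Diagonal: -1, -6, 0.

-6, -1, 0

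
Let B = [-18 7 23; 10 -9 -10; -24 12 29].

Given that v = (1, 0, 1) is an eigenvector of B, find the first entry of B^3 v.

First find the eigenvalue: Bv = (5, 0, 5) = 5·(1, 0, 1), so λ = 5.
Then B^3 v = λ^3·v = 5^3·(1, 0, 1) = 125·(1, 0, 1) = (125, 0, 125).

125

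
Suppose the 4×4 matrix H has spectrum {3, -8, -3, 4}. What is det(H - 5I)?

If H has eigenvalues 3, -8, -3, 4, then H - 5I has eigenvalues -2, -13, -8, -1.
det(H - 5I) = (-2) · (-13) · (-8) · (-1) = 208.

208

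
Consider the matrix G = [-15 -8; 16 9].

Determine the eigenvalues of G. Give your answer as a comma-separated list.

-7, 1

det(G - rI) = (-15 - r)(9 - r) - (-8)·(16) = r^2 + 6r - 7.
This factors as (r + 7)·(r - 1) = 0.
Eigenvalues: -7, 1.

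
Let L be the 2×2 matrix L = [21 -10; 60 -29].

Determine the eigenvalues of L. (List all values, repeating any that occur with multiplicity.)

det(L - rI) = (21 - r)(-29 - r) - (-10)·(60) = r^2 + 8r - 9.
This factors as (r + 9)·(r - 1) = 0.
Eigenvalues: -9, 1.

-9, 1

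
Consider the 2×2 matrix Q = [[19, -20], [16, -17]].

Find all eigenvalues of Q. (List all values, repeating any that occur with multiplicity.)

-1, 3

det(Q - λI) = (19 - λ)(-17 - λ) - (-20)·(16) = λ^2 - 2λ - 3.
This factors as (λ + 1)·(λ - 3) = 0.
Eigenvalues: -1, 3.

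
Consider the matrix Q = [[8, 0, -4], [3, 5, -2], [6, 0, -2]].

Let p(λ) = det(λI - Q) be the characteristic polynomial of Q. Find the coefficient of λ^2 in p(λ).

The coefficient of λ^2 of det(λI - Q) is −trace(Q).
trace(Q) = (8) + (5) + (-2) = 11, so the coefficient is -11.

-11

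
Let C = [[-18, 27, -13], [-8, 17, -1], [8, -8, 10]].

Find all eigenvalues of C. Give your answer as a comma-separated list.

The characteristic polynomial is p(s) = det(sI - C).
Expanding along the first row, p(s) = s^3 - 9s^2 - 4s + 36.
Rational-root test: s = -2 gives p(-2) = 0.
Dividing by (s + 2) leaves s^2 - 11s + 18.
The quadratic factors as (s - 2)·(s - 9).
Eigenvalues: -2, 2, 9.

-2, 2, 9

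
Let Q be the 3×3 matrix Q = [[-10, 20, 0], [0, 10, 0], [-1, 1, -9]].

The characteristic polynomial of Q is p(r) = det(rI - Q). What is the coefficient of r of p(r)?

p(r) = r^3 + 9r^2 - 100r - 900.
The coefficient of r is -100.

-100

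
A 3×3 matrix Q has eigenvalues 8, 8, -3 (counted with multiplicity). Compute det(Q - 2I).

-180

If Q has eigenvalues 8, 8, -3, then Q - 2I has eigenvalues 6, 6, -5.
det(Q - 2I) = (6) · (6) · (-5) = -180.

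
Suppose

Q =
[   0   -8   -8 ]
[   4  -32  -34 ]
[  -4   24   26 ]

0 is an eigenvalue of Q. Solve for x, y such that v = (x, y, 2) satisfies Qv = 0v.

1, -2

We need (Q)v = 0.
Q = [[0, -8, -8], [4, -32, -34], [-4, 24, 26]].
Row 1: (0)·x + (-8)·y + (-8)·2 = 0
Row 2: (4)·x + (-32)·y + (-34)·2 = 0
Row 3: (-4)·x + (24)·y + (26)·2 = 0
Solving gives x = 1, y = -2.
Check: Q·(1, -2, 2) = (0, 0, 0) = 0·(1, -2, 2).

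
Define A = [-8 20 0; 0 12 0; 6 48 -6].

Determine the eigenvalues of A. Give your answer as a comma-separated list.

Compute the characteristic polynomial p(s) = det(sI - A).
Expanding the 3×3 determinant: p(s) = s^3 + 2s^2 - 120s - 576.
Rational-root test: s = -8 gives p(-8) = 0.
Dividing by (s + 8) leaves s^2 - 6s - 72.
The quadratic factors as (s + 6)·(s - 12).
Eigenvalues: -8, -6, 12.

-8, -6, 12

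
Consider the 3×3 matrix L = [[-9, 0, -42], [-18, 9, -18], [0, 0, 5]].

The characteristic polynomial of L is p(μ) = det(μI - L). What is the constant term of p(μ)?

p(μ) = μ^3 - 5μ^2 - 81μ + 405.
The constant term is 405.

405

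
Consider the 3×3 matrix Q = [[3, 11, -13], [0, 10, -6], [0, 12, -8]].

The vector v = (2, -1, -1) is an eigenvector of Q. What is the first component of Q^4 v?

First find the eigenvalue: Qv = (8, -4, -4) = 4·(2, -1, -1), so λ = 4.
Then Q^4 v = λ^4·v = 4^4·(2, -1, -1) = 256·(2, -1, -1) = (512, -256, -256).

512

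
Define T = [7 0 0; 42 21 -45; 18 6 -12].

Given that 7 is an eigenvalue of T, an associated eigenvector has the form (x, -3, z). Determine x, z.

1, 0

We need (T - 7I)v = 0.
T - 7I = [[0, 0, 0], [42, 14, -45], [18, 6, -19]].
Row 1: (0)·x + (0)·-3 + (0)·z = 0
Row 2: (42)·x + (14)·-3 + (-45)·z = 0
Row 3: (18)·x + (6)·-3 + (-19)·z = 0
Solving gives x = 1, z = 0.
Check: T·(1, -3, 0) = (7, -21, 0) = 7·(1, -3, 0).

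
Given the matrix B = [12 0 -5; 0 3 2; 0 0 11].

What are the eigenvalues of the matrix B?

B is upper triangular, so its eigenvalues are the diagonal entries.
Diagonal: 12, 3, 11.

3, 11, 12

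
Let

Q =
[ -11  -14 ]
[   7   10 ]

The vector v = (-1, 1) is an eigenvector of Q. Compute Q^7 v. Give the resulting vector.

(-2187, 2187)

First find the eigenvalue: Qv = (-3, 3) = 3·(-1, 1), so λ = 3.
Then Q^7 v = λ^7·v = 3^7·(-1, 1) = 2187·(-1, 1) = (-2187, 2187).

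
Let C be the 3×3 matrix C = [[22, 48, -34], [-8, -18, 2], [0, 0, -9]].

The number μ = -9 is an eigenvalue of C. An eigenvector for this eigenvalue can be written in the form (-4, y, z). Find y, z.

We need (C + 9I)v = 0.
C + 9I = [[31, 48, -34], [-8, -9, 2], [0, 0, 0]].
Row 1: (31)·-4 + (48)·y + (-34)·z = 0
Row 2: (-8)·-4 + (-9)·y + (2)·z = 0
Row 3: (0)·-4 + (0)·y + (0)·z = 0
Solving gives y = 4, z = 2.
Check: C·(-4, 4, 2) = (36, -36, -18) = -9·(-4, 4, 2).

4, 2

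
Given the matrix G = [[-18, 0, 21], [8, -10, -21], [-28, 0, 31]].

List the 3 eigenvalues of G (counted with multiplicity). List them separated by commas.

The characteristic polynomial is p(λ) = det(λI - G).
Expanding the 3×3 determinant: p(λ) = λ^3 - 3λ^2 - 100λ + 300.
Rational-root test: λ = -10 gives p(-10) = 0.
Dividing by (λ + 10) leaves λ^2 - 13λ + 30.
The quadratic factors as (λ - 3)·(λ - 10).
Eigenvalues: -10, 3, 10.

-10, 3, 10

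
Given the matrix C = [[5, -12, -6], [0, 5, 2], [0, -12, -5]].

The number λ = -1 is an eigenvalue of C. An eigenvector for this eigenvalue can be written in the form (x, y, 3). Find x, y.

We need (C + 1I)v = 0.
C + 1I = [[6, -12, -6], [0, 6, 2], [0, -12, -4]].
Row 1: (6)·x + (-12)·y + (-6)·3 = 0
Row 2: (0)·x + (6)·y + (2)·3 = 0
Row 3: (0)·x + (-12)·y + (-4)·3 = 0
Solving gives x = 1, y = -1.
Check: C·(1, -1, 3) = (-1, 1, -3) = -1·(1, -1, 3).

1, -1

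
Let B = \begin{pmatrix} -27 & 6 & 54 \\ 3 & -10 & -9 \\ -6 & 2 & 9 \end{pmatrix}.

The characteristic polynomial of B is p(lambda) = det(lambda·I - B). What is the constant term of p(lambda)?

810

p(lambda) = lambda^3 + 28·lambda^2 + 261·lambda + 810.
The constant term is 810.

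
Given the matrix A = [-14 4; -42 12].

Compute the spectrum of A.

-2, 0

det(A - λI) = (-14 - λ)(12 - λ) - (4)·(-42) = λ^2 + 2λ.
This factors as (λ + 2)·λ = 0.
Eigenvalues: -2, 0.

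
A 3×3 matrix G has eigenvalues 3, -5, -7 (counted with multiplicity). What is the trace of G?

trace(G) is the sum of the eigenvalues: (3) + (-5) + (-7) = -9.

-9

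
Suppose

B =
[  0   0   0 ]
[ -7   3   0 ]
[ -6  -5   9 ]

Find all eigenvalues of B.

B is lower triangular, so its eigenvalues are the diagonal entries.
Diagonal: 0, 3, 9.

0, 3, 9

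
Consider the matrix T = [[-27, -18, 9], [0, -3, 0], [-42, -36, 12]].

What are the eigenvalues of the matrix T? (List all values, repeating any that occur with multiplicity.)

-9, -6, -3

Compute the characteristic polynomial p(λ) = det(λI - T).
Cofactor expansion gives p(λ) = λ^3 + 18λ^2 + 99λ + 162.
Try λ = -3: p(-3) = 0, so -3 is a root.
Dividing by (λ + 3) leaves λ^2 + 15λ + 54.
The quadratic factors as (λ + 9)·(λ + 6).
Eigenvalues: -9, -6, -3.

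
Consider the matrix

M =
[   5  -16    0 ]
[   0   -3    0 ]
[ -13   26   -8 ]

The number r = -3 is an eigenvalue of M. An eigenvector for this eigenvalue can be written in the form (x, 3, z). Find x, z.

We need (M + 3I)v = 0.
M + 3I = [[8, -16, 0], [0, 0, 0], [-13, 26, -5]].
Row 1: (8)·x + (-16)·3 + (0)·z = 0
Row 2: (0)·x + (0)·3 + (0)·z = 0
Row 3: (-13)·x + (26)·3 + (-5)·z = 0
Solving gives x = 6, z = 0.
Check: M·(6, 3, 0) = (-18, -9, 0) = -3·(6, 3, 0).

6, 0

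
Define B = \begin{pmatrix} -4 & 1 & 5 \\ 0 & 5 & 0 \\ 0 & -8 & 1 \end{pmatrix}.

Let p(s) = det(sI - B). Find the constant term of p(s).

20

p(s) = s^3 - 2s^2 - 19s + 20.
The constant term is 20.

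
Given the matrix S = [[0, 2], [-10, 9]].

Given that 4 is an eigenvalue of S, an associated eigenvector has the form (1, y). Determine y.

We need (S - 4I)v = 0.
S - 4I = [[-4, 2], [-10, 5]].
Row 1: (-4)·1 + (2)·y = 0
Row 2: (-10)·1 + (5)·y = 0
Solving gives y = 2.
Check: S·(1, 2) = (4, 8) = 4·(1, 2).

2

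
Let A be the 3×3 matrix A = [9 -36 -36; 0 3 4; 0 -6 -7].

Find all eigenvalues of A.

-3, -1, 9

Compute the characteristic polynomial p(r) = det(rI - A).
Cofactor expansion gives p(r) = r^3 - 5r^2 - 33r - 27.
Rational-root test: r = -1 gives p(-1) = 0.
Factor out (r + 1): p(r) = (r + 1)·(r^2 - 6r - 27).
The quadratic factors as (r + 3)·(r - 9).
Eigenvalues: -3, -1, 9.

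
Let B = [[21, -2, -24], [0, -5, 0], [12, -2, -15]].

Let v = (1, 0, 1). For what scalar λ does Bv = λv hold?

Compute Bv: B·(1, 0, 1) = (-3, 0, -3).
Since Bv = λv, compare component 1: -3 = λ·1, so λ = -3.

-3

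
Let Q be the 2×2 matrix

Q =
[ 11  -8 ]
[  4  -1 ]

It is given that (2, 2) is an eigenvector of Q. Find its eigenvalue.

Compute Qv: Q·(2, 2) = (6, 6).
Since Qv = λv, compare component 1: 6 = λ·2, so λ = 3.

3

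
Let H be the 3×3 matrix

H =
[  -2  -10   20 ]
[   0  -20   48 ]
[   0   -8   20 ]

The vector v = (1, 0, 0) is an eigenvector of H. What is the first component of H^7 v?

First find the eigenvalue: Hv = (-2, 0, 0) = -2·(1, 0, 0), so λ = -2.
Then H^7 v = λ^7·v = (-2)^7·(1, 0, 0) = -128·(1, 0, 0) = (-128, 0, 0).

-128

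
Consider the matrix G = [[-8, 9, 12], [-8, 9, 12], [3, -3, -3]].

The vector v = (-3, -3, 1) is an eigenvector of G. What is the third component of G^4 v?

81

First find the eigenvalue: Gv = (9, 9, -3) = -3·(-3, -3, 1), so λ = -3.
Then G^4 v = λ^4·v = (-3)^4·(-3, -3, 1) = 81·(-3, -3, 1) = (-243, -243, 81).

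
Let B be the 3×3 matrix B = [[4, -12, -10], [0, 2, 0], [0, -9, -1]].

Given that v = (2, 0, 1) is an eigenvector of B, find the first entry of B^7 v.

First find the eigenvalue: Bv = (-2, 0, -1) = -1·(2, 0, 1), so λ = -1.
Then B^7 v = λ^7·v = (-1)^7·(2, 0, 1) = -1·(2, 0, 1) = (-2, 0, -1).

-2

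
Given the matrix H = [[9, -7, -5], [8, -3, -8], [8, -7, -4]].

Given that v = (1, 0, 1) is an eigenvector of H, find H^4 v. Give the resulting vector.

First find the eigenvalue: Hv = (4, 0, 4) = 4·(1, 0, 1), so λ = 4.
Then H^4 v = λ^4·v = 4^4·(1, 0, 1) = 256·(1, 0, 1) = (256, 0, 256).

(256, 0, 256)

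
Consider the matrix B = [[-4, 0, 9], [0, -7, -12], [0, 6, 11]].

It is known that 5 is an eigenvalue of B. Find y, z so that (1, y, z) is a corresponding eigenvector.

We need (B - 5I)v = 0.
B - 5I = [[-9, 0, 9], [0, -12, -12], [0, 6, 6]].
Row 1: (-9)·1 + (0)·y + (9)·z = 0
Row 2: (0)·1 + (-12)·y + (-12)·z = 0
Row 3: (0)·1 + (6)·y + (6)·z = 0
Solving gives y = -1, z = 1.
Check: B·(1, -1, 1) = (5, -5, 5) = 5·(1, -1, 1).

-1, 1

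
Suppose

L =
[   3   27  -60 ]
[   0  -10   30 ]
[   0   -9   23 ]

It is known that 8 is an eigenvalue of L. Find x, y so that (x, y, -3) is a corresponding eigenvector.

We need (L - 8I)v = 0.
L - 8I = [[-5, 27, -60], [0, -18, 30], [0, -9, 15]].
Row 1: (-5)·x + (27)·y + (-60)·-3 = 0
Row 2: (0)·x + (-18)·y + (30)·-3 = 0
Row 3: (0)·x + (-9)·y + (15)·-3 = 0
Solving gives x = 9, y = -5.
Check: L·(9, -5, -3) = (72, -40, -24) = 8·(9, -5, -3).

9, -5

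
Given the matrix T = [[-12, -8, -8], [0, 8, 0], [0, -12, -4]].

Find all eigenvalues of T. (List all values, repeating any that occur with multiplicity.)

Set up det(tI - T) = 0.
Expanding along the first row, p(t) = t^3 + 8t^2 - 80t - 384.
Try t = 8: p(8) = 0, so 8 is a root.
Factor out (t - 8): p(t) = (t - 8)·(t^2 + 16t + 48).
The quadratic factors as (t + 12)·(t + 4).
Eigenvalues: -12, -4, 8.

-12, -4, 8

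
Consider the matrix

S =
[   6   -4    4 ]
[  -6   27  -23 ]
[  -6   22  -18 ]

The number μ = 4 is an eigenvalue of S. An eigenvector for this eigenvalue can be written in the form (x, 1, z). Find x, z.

We need (S - 4I)v = 0.
S - 4I = [[2, -4, 4], [-6, 23, -23], [-6, 22, -22]].
Row 1: (2)·x + (-4)·1 + (4)·z = 0
Row 2: (-6)·x + (23)·1 + (-23)·z = 0
Row 3: (-6)·x + (22)·1 + (-22)·z = 0
Solving gives x = 0, z = 1.
Check: S·(0, 1, 1) = (0, 4, 4) = 4·(0, 1, 1).

0, 1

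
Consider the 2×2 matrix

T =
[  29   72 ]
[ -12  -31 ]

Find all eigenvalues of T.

-7, 5

det(T - λI) = (29 - λ)(-31 - λ) - (72)·(-12) = λ^2 + 2λ - 35.
This factors as (λ + 7)·(λ - 5) = 0.
Eigenvalues: -7, 5.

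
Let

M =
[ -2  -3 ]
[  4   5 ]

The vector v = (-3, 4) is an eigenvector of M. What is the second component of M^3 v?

First find the eigenvalue: Mv = (-6, 8) = 2·(-3, 4), so λ = 2.
Then M^3 v = λ^3·v = 2^3·(-3, 4) = 8·(-3, 4) = (-24, 32).

32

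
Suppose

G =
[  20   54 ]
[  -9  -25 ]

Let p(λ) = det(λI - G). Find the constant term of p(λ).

p(λ) = λ^2 + 5λ - 14.
The constant term is -14.

-14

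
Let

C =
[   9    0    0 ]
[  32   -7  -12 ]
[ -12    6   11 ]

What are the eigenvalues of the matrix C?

The characteristic polynomial is p(lambda) = det(lambda·I - C).
Expanding the 3×3 determinant: p(lambda) = lambda^3 - 13·lambda^2 + 31·lambda + 45.
Since p(5) = 0, lambda = 5 is a root.
Factor out (lambda - 5): p(lambda) = (lambda - 5)·(lambda^2 - 8·lambda - 9).
The quadratic factors as (lambda + 1)·(lambda - 9).
Eigenvalues: -1, 5, 9.

-1, 5, 9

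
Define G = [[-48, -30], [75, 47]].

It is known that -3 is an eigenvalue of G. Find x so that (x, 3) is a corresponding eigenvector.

We need (G + 3I)v = 0.
G + 3I = [[-45, -30], [75, 50]].
Row 1: (-45)·x + (-30)·3 = 0
Row 2: (75)·x + (50)·3 = 0
Solving gives x = -2.
Check: G·(-2, 3) = (6, -9) = -3·(-2, 3).

-2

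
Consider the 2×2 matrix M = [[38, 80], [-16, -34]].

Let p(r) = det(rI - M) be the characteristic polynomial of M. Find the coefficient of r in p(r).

The coefficient of r of det(rI - M) is −trace(M).
trace(M) = (38) + (-34) = 4, so the coefficient is -4.

-4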